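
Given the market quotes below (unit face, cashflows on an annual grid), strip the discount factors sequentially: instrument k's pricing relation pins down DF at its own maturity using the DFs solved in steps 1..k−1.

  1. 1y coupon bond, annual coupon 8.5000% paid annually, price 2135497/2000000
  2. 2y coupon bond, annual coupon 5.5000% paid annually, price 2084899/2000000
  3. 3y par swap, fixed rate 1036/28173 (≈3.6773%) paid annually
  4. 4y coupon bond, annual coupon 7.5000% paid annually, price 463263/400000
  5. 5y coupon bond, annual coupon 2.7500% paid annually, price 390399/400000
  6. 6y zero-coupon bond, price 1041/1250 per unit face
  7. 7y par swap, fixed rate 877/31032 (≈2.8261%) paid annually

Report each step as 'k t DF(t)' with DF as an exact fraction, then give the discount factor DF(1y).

step 1 [1y] bond c/1=17/200: DF=(2135497/2000000 − 17/200·(0))/(1+17/200) = 9841/10000 ≈ 0.984100
step 2 [2y] bond c/1=11/200: DF=(2084899/2000000 − 11/200·(0.984100))/(1+11/200) = 1171/1250 ≈ 0.936800
step 3 [3y] swap r/1=1036/28173: DF=(1 − 1036/28173·(0.984100+0.936800))/(1+1036/28173) = 2241/2500 ≈ 0.896400
step 4 [4y] bond c/1=3/40: DF=(463263/400000 − 3/40·(0.984100+0.936800+0.896400))/(1+3/40) = 1101/1250 ≈ 0.880800
step 5 [5y] bond c/1=11/400: DF=(390399/400000 − 11/400·(0.984100+0.936800+0.896400+0.880800))/(1+11/400) = 8509/10000 ≈ 0.850900
step 6 [6y] zero: DF = P = 1041/1250 ≈ 0.832800
step 7 [7y] swap r/1=877/31032: DF=(1 − 877/31032·(0.984100+0.936800+0.896400+0.880800+0.850900+0.832800))/(1+877/31032) = 4123/5000 ≈ 0.824600

1 1 9841/10000
2 2 1171/1250
3 3 2241/2500
4 4 1101/1250
5 5 8509/10000
6 6 1041/1250
7 7 4123/5000
DF(1y) = 9841/10000 ≈ 0.984100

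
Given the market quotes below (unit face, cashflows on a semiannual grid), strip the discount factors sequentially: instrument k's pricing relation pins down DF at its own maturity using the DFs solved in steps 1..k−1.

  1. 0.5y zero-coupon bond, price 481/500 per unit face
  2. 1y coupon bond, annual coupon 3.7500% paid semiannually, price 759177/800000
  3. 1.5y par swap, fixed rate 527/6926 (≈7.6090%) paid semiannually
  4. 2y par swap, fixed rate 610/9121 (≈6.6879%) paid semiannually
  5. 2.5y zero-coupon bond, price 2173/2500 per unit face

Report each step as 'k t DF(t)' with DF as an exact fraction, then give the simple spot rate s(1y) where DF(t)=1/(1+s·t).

1 1/2 481/500
2 1 4569/5000
3 3/2 4473/5000
4 2 439/500
5 5/2 2173/2500
s(1y) = (1/(4569/5000) − 1)/(1) = 431/4569 ≈ 9.4331%

step 1 [0.5y] zero: DF = P = 481/500 ≈ 0.962000
step 2 [1y] bond c/2=3/160: DF=(759177/800000 − 3/160·(0.962000))/(1+3/160) = 4569/5000 ≈ 0.913800
step 3 [1.5y] swap r/2=527/13852: DF=(1 − 527/13852·(0.962000+0.913800))/(1+527/13852) = 4473/5000 ≈ 0.894600
step 4 [2y] swap r/2=305/9121: DF=(1 − 305/9121·(0.962000+0.913800+0.894600))/(1+305/9121) = 439/500 ≈ 0.878000
step 5 [2.5y] zero: DF = P = 2173/2500 ≈ 0.869200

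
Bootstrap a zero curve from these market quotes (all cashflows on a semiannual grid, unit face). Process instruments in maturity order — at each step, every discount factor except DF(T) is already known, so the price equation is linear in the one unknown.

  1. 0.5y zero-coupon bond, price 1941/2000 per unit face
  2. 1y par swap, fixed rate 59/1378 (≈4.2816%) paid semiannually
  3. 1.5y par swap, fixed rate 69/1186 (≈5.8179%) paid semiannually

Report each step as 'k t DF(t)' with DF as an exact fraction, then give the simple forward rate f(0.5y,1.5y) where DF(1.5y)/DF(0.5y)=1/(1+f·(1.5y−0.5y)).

1 1/2 1941/2000
2 1 9587/10000
3 3/2 2293/2500
f(0.5y,1.5y) = ((1941/2000)/(2293/2500) − 1)/(1) = 533/9172 ≈ 5.8112%

step 1 [0.5y] zero: DF = P = 1941/2000 ≈ 0.970500
step 2 [1y] swap r/2=59/2756: DF=(1 − 59/2756·(0.970500))/(1+59/2756) = 9587/10000 ≈ 0.958700
step 3 [1.5y] swap r/2=69/2372: DF=(1 − 69/2372·(0.970500+0.958700))/(1+69/2372) = 2293/2500 ≈ 0.917200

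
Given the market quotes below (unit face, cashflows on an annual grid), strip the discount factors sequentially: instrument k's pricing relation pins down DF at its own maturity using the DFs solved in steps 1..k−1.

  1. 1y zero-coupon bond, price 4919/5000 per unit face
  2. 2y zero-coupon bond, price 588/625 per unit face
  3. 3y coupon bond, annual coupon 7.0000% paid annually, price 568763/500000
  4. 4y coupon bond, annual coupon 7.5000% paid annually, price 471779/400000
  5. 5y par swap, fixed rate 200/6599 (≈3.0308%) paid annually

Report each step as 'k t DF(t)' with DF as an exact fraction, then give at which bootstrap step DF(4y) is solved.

step 1 [1y] zero: DF = P = 4919/5000 ≈ 0.983800
step 2 [2y] zero: DF = P = 588/625 ≈ 0.940800
step 3 [3y] bond c/1=7/100: DF=(568763/500000 − 7/100·(0.983800+0.940800))/(1+7/100) = 2343/2500 ≈ 0.937200
step 4 [4y] bond c/1=3/40: DF=(471779/400000 − 3/40·(0.983800+0.940800+0.937200))/(1+3/40) = 359/400 ≈ 0.897500
step 5 [5y] swap r/1=200/6599: DF=(1 − 200/6599·(0.983800+0.940800+0.937200+0.897500))/(1+200/6599) = 43/50 ≈ 0.860000

1 1 4919/5000
2 2 588/625
3 3 2343/2500
4 4 359/400
5 5 43/50
DF(4y) is solved at step 4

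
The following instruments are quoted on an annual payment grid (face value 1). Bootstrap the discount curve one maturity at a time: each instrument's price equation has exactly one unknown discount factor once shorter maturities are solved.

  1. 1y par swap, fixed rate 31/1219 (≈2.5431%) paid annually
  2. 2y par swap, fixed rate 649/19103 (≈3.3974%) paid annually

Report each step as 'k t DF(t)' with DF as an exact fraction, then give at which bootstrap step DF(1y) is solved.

1 1 1219/1250
2 2 9351/10000
DF(1y) is solved at step 1

step 1 [1y] swap r/1=31/1219: DF=(1 − 31/1219·(0))/(1+31/1219) = 1219/1250 ≈ 0.975200
step 2 [2y] swap r/1=649/19103: DF=(1 − 649/19103·(0.975200))/(1+649/19103) = 9351/10000 ≈ 0.935100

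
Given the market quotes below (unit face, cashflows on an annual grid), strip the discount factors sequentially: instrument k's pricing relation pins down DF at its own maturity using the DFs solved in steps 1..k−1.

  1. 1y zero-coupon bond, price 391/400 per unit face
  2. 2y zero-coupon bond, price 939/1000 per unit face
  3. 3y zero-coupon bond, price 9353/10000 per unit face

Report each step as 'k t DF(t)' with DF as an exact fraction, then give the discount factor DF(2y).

step 1 [1y] zero: DF = P = 391/400 ≈ 0.977500
step 2 [2y] zero: DF = P = 939/1000 ≈ 0.939000
step 3 [3y] zero: DF = P = 9353/10000 ≈ 0.935300

1 1 391/400
2 2 939/1000
3 3 9353/10000
DF(2y) = 939/1000 ≈ 0.939000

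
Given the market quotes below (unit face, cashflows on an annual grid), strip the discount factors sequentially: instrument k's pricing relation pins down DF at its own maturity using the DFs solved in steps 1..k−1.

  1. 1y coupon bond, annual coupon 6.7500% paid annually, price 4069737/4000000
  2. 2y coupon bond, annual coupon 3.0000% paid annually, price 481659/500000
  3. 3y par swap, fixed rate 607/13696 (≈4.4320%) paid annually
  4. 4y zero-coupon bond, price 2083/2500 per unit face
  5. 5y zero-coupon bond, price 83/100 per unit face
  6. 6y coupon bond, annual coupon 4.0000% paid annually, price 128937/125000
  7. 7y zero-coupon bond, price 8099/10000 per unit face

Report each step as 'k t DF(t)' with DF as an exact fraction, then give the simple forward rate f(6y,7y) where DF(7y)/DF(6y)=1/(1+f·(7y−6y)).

1 1 9531/10000
2 2 363/400
3 3 4393/5000
4 4 2083/2500
5 5 83/100
6 6 329/400
7 7 8099/10000
f(6y,7y) = ((329/400)/(8099/10000) − 1)/(1) = 18/1157 ≈ 1.5557%

step 1 [1y] bond c/1=27/400: DF=(4069737/4000000 − 27/400·(0))/(1+27/400) = 9531/10000 ≈ 0.953100
step 2 [2y] bond c/1=3/100: DF=(481659/500000 − 3/100·(0.953100))/(1+3/100) = 363/400 ≈ 0.907500
step 3 [3y] swap r/1=607/13696: DF=(1 − 607/13696·(0.953100+0.907500))/(1+607/13696) = 4393/5000 ≈ 0.878600
step 4 [4y] zero: DF = P = 2083/2500 ≈ 0.833200
step 5 [5y] zero: DF = P = 83/100 ≈ 0.830000
step 6 [6y] bond c/1=1/25: DF=(128937/125000 − 1/25·(0.953100+0.907500+0.878600+0.833200+0.830000))/(1+1/25) = 329/400 ≈ 0.822500
step 7 [7y] zero: DF = P = 8099/10000 ≈ 0.809900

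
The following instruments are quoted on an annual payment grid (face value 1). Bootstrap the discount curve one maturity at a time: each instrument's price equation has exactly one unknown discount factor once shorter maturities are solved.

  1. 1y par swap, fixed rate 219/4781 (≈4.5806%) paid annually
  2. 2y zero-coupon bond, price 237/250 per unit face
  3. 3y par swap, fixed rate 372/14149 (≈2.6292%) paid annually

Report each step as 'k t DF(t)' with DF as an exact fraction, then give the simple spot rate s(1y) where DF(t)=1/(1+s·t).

1 1 4781/5000
2 2 237/250
3 3 1157/1250
s(1y) = (1/(4781/5000) − 1)/(1) = 219/4781 ≈ 4.5806%

step 1 [1y] swap r/1=219/4781: DF=(1 − 219/4781·(0))/(1+219/4781) = 4781/5000 ≈ 0.956200
step 2 [2y] zero: DF = P = 237/250 ≈ 0.948000
step 3 [3y] swap r/1=372/14149: DF=(1 − 372/14149·(0.956200+0.948000))/(1+372/14149) = 1157/1250 ≈ 0.925600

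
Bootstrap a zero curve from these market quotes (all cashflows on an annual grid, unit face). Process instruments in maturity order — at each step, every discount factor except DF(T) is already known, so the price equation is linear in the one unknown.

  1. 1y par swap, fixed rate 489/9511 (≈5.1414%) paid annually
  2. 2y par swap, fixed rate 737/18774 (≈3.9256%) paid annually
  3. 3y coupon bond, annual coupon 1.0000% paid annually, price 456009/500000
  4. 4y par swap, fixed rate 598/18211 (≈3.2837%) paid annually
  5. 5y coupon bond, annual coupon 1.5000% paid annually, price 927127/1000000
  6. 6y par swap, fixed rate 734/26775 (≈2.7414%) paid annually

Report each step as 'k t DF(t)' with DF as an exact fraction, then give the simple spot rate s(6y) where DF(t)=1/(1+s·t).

step 1 [1y] swap r/1=489/9511: DF=(1 − 489/9511·(0))/(1+489/9511) = 9511/10000 ≈ 0.951100
step 2 [2y] swap r/1=737/18774: DF=(1 − 737/18774·(0.951100))/(1+737/18774) = 9263/10000 ≈ 0.926300
step 3 [3y] bond c/1=1/100: DF=(456009/500000 − 1/100·(0.951100+0.926300))/(1+1/100) = 2211/2500 ≈ 0.884400
step 4 [4y] swap r/1=598/18211: DF=(1 − 598/18211·(0.951100+0.926300+0.884400))/(1+598/18211) = 2201/2500 ≈ 0.880400
step 5 [5y] bond c/1=3/200: DF=(927127/1000000 − 3/200·(0.951100+0.926300+0.884400+0.880400))/(1+3/200) = 2149/2500 ≈ 0.859600
step 6 [6y] swap r/1=734/26775: DF=(1 − 734/26775·(0.951100+0.926300+0.884400+0.880400+0.859600))/(1+734/26775) = 2133/2500 ≈ 0.853200

1 1 9511/10000
2 2 9263/10000
3 3 2211/2500
4 4 2201/2500
5 5 2149/2500
6 6 2133/2500
s(6y) = (1/(2133/2500) − 1)/(6) = 367/12798 ≈ 2.8676%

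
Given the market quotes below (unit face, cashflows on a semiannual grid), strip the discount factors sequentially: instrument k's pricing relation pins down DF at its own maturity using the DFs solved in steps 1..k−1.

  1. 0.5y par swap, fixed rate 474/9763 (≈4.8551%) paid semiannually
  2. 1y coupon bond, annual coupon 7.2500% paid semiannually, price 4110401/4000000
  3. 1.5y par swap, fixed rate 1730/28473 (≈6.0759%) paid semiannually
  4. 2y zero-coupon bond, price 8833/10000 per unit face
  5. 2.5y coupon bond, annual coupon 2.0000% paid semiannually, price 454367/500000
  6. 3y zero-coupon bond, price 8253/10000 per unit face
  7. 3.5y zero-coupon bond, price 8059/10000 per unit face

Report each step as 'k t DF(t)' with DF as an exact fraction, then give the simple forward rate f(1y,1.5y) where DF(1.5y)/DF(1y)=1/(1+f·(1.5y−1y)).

step 1 [0.5y] swap r/2=237/9763: DF=(1 − 237/9763·(0))/(1+237/9763) = 9763/10000 ≈ 0.976300
step 2 [1y] bond c/2=29/800: DF=(4110401/4000000 − 29/800·(0.976300))/(1+29/800) = 383/400 ≈ 0.957500
step 3 [1.5y] swap r/2=865/28473: DF=(1 − 865/28473·(0.976300+0.957500))/(1+865/28473) = 1827/2000 ≈ 0.913500
step 4 [2y] zero: DF = P = 8833/10000 ≈ 0.883300
step 5 [2.5y] bond c/2=1/100: DF=(454367/500000 − 1/100·(0.976300+0.957500+0.913500+0.883300))/(1+1/100) = 2157/2500 ≈ 0.862800
step 6 [3y] zero: DF = P = 8253/10000 ≈ 0.825300
step 7 [3.5y] zero: DF = P = 8059/10000 ≈ 0.805900

1 1/2 9763/10000
2 1 383/400
3 3/2 1827/2000
4 2 8833/10000
5 5/2 2157/2500
6 3 8253/10000
7 7/2 8059/10000
f(1y,1.5y) = ((383/400)/(1827/2000) − 1)/(1/2) = 176/1827 ≈ 9.6333%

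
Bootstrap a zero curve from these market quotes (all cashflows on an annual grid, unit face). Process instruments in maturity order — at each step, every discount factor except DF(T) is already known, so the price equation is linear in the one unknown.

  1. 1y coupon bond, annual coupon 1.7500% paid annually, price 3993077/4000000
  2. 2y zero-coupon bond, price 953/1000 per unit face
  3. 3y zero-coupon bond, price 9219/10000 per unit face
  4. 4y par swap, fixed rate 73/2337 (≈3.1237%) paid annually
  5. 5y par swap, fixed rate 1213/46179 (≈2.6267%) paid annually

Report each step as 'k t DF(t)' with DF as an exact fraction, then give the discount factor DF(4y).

1 1 9811/10000
2 2 953/1000
3 3 9219/10000
4 4 552/625
5 5 8787/10000
DF(4y) = 552/625 ≈ 0.883200

step 1 [1y] bond c/1=7/400: DF=(3993077/4000000 − 7/400·(0))/(1+7/400) = 9811/10000 ≈ 0.981100
step 2 [2y] zero: DF = P = 953/1000 ≈ 0.953000
step 3 [3y] zero: DF = P = 9219/10000 ≈ 0.921900
step 4 [4y] swap r/1=73/2337: DF=(1 − 73/2337·(0.981100+0.953000+0.921900))/(1+73/2337) = 552/625 ≈ 0.883200
step 5 [5y] swap r/1=1213/46179: DF=(1 − 1213/46179·(0.981100+0.953000+0.921900+0.883200))/(1+1213/46179) = 8787/10000 ≈ 0.878700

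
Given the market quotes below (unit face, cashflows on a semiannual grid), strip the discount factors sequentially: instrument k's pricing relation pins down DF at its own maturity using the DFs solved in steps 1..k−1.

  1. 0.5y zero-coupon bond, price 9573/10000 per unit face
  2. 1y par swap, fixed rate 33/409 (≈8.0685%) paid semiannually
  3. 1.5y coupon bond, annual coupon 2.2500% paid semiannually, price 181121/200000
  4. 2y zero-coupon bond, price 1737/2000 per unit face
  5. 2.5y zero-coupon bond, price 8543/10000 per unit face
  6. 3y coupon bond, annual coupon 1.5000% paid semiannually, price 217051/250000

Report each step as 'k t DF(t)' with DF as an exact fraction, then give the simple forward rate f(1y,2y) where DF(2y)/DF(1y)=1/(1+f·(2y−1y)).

step 1 [0.5y] zero: DF = P = 9573/10000 ≈ 0.957300
step 2 [1y] swap r/2=33/818: DF=(1 − 33/818·(0.957300))/(1+33/818) = 9241/10000 ≈ 0.924100
step 3 [1.5y] bond c/2=9/800: DF=(181121/200000 − 9/800·(0.957300+0.924100))/(1+9/800) = 4373/5000 ≈ 0.874600
step 4 [2y] zero: DF = P = 1737/2000 ≈ 0.868500
step 5 [2.5y] zero: DF = P = 8543/10000 ≈ 0.854300
step 6 [3y] bond c/2=3/400: DF=(217051/250000 − 3/400·(0.957300+0.924100+0.874600+0.868500+0.854300))/(1+3/400) = 2071/2500 ≈ 0.828400

1 1/2 9573/10000
2 1 9241/10000
3 3/2 4373/5000
4 2 1737/2000
5 5/2 8543/10000
6 3 2071/2500
f(1y,2y) = ((9241/10000)/(1737/2000) − 1)/(1) = 556/8685 ≈ 6.4018%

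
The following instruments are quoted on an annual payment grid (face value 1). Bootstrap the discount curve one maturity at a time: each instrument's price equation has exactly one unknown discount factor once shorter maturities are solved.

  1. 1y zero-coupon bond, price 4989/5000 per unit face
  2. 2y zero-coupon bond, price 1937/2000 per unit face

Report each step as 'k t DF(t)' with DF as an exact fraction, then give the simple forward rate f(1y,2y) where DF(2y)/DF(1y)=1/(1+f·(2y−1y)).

1 1 4989/5000
2 2 1937/2000
f(1y,2y) = ((4989/5000)/(1937/2000) − 1)/(1) = 293/9685 ≈ 3.0253%

step 1 [1y] zero: DF = P = 4989/5000 ≈ 0.997800
step 2 [2y] zero: DF = P = 1937/2000 ≈ 0.968500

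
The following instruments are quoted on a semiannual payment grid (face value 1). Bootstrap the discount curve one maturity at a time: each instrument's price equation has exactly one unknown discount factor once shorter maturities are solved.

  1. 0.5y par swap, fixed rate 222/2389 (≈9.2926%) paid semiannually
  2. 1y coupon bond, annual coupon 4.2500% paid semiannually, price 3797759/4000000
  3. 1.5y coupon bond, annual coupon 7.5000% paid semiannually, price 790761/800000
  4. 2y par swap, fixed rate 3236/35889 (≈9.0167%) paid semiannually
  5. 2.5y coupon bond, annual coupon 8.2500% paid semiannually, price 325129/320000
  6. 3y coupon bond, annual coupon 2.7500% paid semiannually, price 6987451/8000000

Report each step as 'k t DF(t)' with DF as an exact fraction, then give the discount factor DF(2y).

step 1 [0.5y] swap r/2=111/2389: DF=(1 − 111/2389·(0))/(1+111/2389) = 2389/2500 ≈ 0.955600
step 2 [1y] bond c/2=17/800: DF=(3797759/4000000 − 17/800·(0.955600))/(1+17/800) = 4549/5000 ≈ 0.909800
step 3 [1.5y] bond c/2=3/80: DF=(790761/800000 − 3/80·(0.955600+0.909800))/(1+3/80) = 8853/10000 ≈ 0.885300
step 4 [2y] swap r/2=1618/35889: DF=(1 − 1618/35889·(0.955600+0.909800+0.885300))/(1+1618/35889) = 4191/5000 ≈ 0.838200
step 5 [2.5y] bond c/2=33/800: DF=(325129/320000 − 33/800·(0.955600+0.909800+0.885300+0.838200))/(1+33/800) = 521/625 ≈ 0.833600
step 6 [3y] bond c/2=11/800: DF=(6987451/8000000 − 11/800·(0.955600+0.909800+0.885300+0.838200+0.833600))/(1+11/800) = 501/625 ≈ 0.801600

1 1/2 2389/2500
2 1 4549/5000
3 3/2 8853/10000
4 2 4191/5000
5 5/2 521/625
6 3 501/625
DF(2y) = 4191/5000 ≈ 0.838200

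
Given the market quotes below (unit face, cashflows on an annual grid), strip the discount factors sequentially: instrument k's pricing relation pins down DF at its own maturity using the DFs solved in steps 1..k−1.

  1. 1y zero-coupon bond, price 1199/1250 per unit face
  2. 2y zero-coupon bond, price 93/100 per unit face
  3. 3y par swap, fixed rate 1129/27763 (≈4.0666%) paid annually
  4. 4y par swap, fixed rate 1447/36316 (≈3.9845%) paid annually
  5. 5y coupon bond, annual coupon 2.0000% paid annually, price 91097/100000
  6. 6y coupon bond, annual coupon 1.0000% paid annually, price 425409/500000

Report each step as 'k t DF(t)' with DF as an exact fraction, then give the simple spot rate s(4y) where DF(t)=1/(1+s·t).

1 1 1199/1250
2 2 93/100
3 3 8871/10000
4 4 8553/10000
5 5 8219/10000
6 6 7983/10000
s(4y) = (1/(8553/10000) − 1)/(4) = 1447/34212 ≈ 4.2295%

step 1 [1y] zero: DF = P = 1199/1250 ≈ 0.959200
step 2 [2y] zero: DF = P = 93/100 ≈ 0.930000
step 3 [3y] swap r/1=1129/27763: DF=(1 − 1129/27763·(0.959200+0.930000))/(1+1129/27763) = 8871/10000 ≈ 0.887100
step 4 [4y] swap r/1=1447/36316: DF=(1 − 1447/36316·(0.959200+0.930000+0.887100))/(1+1447/36316) = 8553/10000 ≈ 0.855300
step 5 [5y] bond c/1=1/50: DF=(91097/100000 − 1/50·(0.959200+0.930000+0.887100+0.855300))/(1+1/50) = 8219/10000 ≈ 0.821900
step 6 [6y] bond c/1=1/100: DF=(425409/500000 − 1/100·(0.959200+0.930000+0.887100+0.855300+0.821900))/(1+1/100) = 7983/10000 ≈ 0.798300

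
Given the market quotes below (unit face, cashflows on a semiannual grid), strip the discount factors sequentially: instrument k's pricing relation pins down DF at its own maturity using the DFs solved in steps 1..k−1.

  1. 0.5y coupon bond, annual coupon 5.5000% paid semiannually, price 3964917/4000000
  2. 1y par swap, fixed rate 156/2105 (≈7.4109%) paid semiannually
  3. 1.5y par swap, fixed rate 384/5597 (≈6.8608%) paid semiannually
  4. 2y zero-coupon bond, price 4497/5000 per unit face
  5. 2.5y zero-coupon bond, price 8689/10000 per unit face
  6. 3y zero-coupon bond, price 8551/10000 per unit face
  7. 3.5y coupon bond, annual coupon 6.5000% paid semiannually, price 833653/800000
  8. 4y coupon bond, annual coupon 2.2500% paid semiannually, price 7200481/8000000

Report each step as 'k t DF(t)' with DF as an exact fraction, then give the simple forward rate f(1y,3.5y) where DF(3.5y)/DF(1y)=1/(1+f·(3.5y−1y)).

1 1/2 9647/10000
2 1 4649/5000
3 3/2 113/125
4 2 4497/5000
5 5/2 8689/10000
6 3 8551/10000
7 7/2 4193/5000
8 4 2051/2500
f(1y,3.5y) = ((4649/5000)/(4193/5000) − 1)/(5/2) = 912/20965 ≈ 4.3501%

step 1 [0.5y] bond c/2=11/400: DF=(3964917/4000000 − 11/400·(0))/(1+11/400) = 9647/10000 ≈ 0.964700
step 2 [1y] swap r/2=78/2105: DF=(1 − 78/2105·(0.964700))/(1+78/2105) = 4649/5000 ≈ 0.929800
step 3 [1.5y] swap r/2=192/5597: DF=(1 − 192/5597·(0.964700+0.929800))/(1+192/5597) = 113/125 ≈ 0.904000
step 4 [2y] zero: DF = P = 4497/5000 ≈ 0.899400
step 5 [2.5y] zero: DF = P = 8689/10000 ≈ 0.868900
step 6 [3y] zero: DF = P = 8551/10000 ≈ 0.855100
step 7 [3.5y] bond c/2=13/400: DF=(833653/800000 − 13/400·(0.964700+0.929800+0.904000+0.899400+0.868900+0.855100))/(1+13/400) = 4193/5000 ≈ 0.838600
step 8 [4y] bond c/2=9/800: DF=(7200481/8000000 − 9/800·(0.964700+0.929800+0.904000+0.899400+0.868900+0.855100+0.838600))/(1+9/800) = 2051/2500 ≈ 0.820400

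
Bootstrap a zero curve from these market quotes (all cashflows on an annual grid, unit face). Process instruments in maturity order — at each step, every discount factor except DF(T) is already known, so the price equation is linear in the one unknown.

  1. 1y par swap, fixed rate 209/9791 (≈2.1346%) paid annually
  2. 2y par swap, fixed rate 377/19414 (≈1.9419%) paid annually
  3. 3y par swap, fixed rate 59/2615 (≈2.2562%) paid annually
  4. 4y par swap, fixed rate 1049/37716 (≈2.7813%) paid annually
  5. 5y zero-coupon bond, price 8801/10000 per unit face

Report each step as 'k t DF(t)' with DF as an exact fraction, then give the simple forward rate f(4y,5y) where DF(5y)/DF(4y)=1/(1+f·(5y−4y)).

1 1 9791/10000
2 2 9623/10000
3 3 9351/10000
4 4 8951/10000
5 5 8801/10000
f(4y,5y) = ((8951/10000)/(8801/10000) − 1)/(1) = 150/8801 ≈ 1.7044%

step 1 [1y] swap r/1=209/9791: DF=(1 − 209/9791·(0))/(1+209/9791) = 9791/10000 ≈ 0.979100
step 2 [2y] swap r/1=377/19414: DF=(1 − 377/19414·(0.979100))/(1+377/19414) = 9623/10000 ≈ 0.962300
step 3 [3y] swap r/1=59/2615: DF=(1 − 59/2615·(0.979100+0.962300))/(1+59/2615) = 9351/10000 ≈ 0.935100
step 4 [4y] swap r/1=1049/37716: DF=(1 − 1049/37716·(0.979100+0.962300+0.935100))/(1+1049/37716) = 8951/10000 ≈ 0.895100
step 5 [5y] zero: DF = P = 8801/10000 ≈ 0.880100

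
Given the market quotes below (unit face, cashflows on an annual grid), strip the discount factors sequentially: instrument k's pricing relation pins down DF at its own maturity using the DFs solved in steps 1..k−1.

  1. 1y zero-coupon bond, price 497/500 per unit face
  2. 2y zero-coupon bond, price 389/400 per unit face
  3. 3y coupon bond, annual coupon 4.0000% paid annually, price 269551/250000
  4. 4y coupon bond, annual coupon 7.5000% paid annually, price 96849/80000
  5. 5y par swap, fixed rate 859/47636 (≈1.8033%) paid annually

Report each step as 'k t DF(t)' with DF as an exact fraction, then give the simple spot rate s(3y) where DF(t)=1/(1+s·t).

step 1 [1y] zero: DF = P = 497/500 ≈ 0.994000
step 2 [2y] zero: DF = P = 389/400 ≈ 0.972500
step 3 [3y] bond c/1=1/25: DF=(269551/250000 − 1/25·(0.994000+0.972500))/(1+1/25) = 9611/10000 ≈ 0.961100
step 4 [4y] bond c/1=3/40: DF=(96849/80000 − 3/40·(0.994000+0.972500+0.961100))/(1+3/40) = 9219/10000 ≈ 0.921900
step 5 [5y] swap r/1=859/47636: DF=(1 − 859/47636·(0.994000+0.972500+0.961100+0.921900))/(1+859/47636) = 9141/10000 ≈ 0.914100

1 1 497/500
2 2 389/400
3 3 9611/10000
4 4 9219/10000
5 5 9141/10000
s(3y) = (1/(9611/10000) − 1)/(3) = 389/28833 ≈ 1.3491%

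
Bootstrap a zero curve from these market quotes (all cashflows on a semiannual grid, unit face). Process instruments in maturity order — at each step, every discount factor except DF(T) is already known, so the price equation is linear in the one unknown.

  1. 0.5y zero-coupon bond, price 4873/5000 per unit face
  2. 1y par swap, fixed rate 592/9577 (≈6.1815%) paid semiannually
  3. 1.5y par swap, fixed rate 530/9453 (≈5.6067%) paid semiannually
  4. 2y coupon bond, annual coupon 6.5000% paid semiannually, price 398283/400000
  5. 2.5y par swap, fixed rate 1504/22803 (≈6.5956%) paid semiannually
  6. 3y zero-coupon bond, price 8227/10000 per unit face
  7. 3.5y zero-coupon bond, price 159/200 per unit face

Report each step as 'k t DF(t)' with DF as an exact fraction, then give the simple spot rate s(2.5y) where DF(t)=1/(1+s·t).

step 1 [0.5y] zero: DF = P = 4873/5000 ≈ 0.974600
step 2 [1y] swap r/2=296/9577: DF=(1 − 296/9577·(0.974600))/(1+296/9577) = 588/625 ≈ 0.940800
step 3 [1.5y] swap r/2=265/9453: DF=(1 − 265/9453·(0.974600+0.940800))/(1+265/9453) = 1841/2000 ≈ 0.920500
step 4 [2y] bond c/2=13/400: DF=(398283/400000 − 13/400·(0.974600+0.940800+0.920500))/(1+13/400) = 8751/10000 ≈ 0.875100
step 5 [2.5y] swap r/2=752/22803: DF=(1 − 752/22803·(0.974600+0.940800+0.920500+0.875100))/(1+752/22803) = 531/625 ≈ 0.849600
step 6 [3y] zero: DF = P = 8227/10000 ≈ 0.822700
step 7 [3.5y] zero: DF = P = 159/200 ≈ 0.795000

1 1/2 4873/5000
2 1 588/625
3 3/2 1841/2000
4 2 8751/10000
5 5/2 531/625
6 3 8227/10000
7 7/2 159/200
s(2.5y) = (1/(531/625) − 1)/(5/2) = 188/2655 ≈ 7.0810%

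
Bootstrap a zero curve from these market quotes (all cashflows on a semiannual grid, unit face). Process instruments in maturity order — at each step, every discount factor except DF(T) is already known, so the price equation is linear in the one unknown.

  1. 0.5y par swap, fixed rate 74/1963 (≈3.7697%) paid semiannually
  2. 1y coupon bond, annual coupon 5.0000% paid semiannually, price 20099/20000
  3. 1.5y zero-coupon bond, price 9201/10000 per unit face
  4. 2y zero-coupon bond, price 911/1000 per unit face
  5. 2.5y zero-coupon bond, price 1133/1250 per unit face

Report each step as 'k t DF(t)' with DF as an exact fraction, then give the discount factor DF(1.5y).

step 1 [0.5y] swap r/2=37/1963: DF=(1 − 37/1963·(0))/(1+37/1963) = 1963/2000 ≈ 0.981500
step 2 [1y] bond c/2=1/40: DF=(20099/20000 − 1/40·(0.981500))/(1+1/40) = 1913/2000 ≈ 0.956500
step 3 [1.5y] zero: DF = P = 9201/10000 ≈ 0.920100
step 4 [2y] zero: DF = P = 911/1000 ≈ 0.911000
step 5 [2.5y] zero: DF = P = 1133/1250 ≈ 0.906400

1 1/2 1963/2000
2 1 1913/2000
3 3/2 9201/10000
4 2 911/1000
5 5/2 1133/1250
DF(1.5y) = 9201/10000 ≈ 0.920100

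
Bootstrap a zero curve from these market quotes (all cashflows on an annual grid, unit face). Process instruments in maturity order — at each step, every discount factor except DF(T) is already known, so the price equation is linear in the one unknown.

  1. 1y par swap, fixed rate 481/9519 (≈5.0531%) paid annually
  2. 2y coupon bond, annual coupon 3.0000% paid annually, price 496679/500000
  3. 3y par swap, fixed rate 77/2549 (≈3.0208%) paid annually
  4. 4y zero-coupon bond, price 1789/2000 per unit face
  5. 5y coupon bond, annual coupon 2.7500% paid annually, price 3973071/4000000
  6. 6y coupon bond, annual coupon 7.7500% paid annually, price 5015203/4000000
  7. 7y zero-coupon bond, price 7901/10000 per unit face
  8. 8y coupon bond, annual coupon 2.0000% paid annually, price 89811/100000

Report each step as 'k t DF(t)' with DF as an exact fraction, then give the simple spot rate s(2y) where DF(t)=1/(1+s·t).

1 1 9519/10000
2 2 9367/10000
3 3 9153/10000
4 4 1789/2000
5 5 8677/10000
6 6 522/625
7 7 7901/10000
8 8 7591/10000
s(2y) = (1/(9367/10000) − 1)/(2) = 633/18734 ≈ 3.3789%

step 1 [1y] swap r/1=481/9519: DF=(1 − 481/9519·(0))/(1+481/9519) = 9519/10000 ≈ 0.951900
step 2 [2y] bond c/1=3/100: DF=(496679/500000 − 3/100·(0.951900))/(1+3/100) = 9367/10000 ≈ 0.936700
step 3 [3y] swap r/1=77/2549: DF=(1 − 77/2549·(0.951900+0.936700))/(1+77/2549) = 9153/10000 ≈ 0.915300
step 4 [4y] zero: DF = P = 1789/2000 ≈ 0.894500
step 5 [5y] bond c/1=11/400: DF=(3973071/4000000 − 11/400·(0.951900+0.936700+0.915300+0.894500))/(1+11/400) = 8677/10000 ≈ 0.867700
step 6 [6y] bond c/1=31/400: DF=(5015203/4000000 − 31/400·(0.951900+0.936700+0.915300+0.894500+0.867700))/(1+31/400) = 522/625 ≈ 0.835200
step 7 [7y] zero: DF = P = 7901/10000 ≈ 0.790100
step 8 [8y] bond c/1=1/50: DF=(89811/100000 − 1/50·(0.951900+0.936700+0.915300+0.894500+0.867700+0.835200+0.790100))/(1+1/50) = 7591/10000 ≈ 0.759100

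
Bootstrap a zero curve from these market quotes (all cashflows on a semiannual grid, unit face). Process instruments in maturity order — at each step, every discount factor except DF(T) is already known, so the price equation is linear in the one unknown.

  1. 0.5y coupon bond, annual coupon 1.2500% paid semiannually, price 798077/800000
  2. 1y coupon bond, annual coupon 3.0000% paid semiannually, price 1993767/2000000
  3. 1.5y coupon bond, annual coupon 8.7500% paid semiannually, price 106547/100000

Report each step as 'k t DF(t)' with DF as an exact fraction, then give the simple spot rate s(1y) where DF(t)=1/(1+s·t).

step 1 [0.5y] bond c/2=1/160: DF=(798077/800000 − 1/160·(0))/(1+1/160) = 4957/5000 ≈ 0.991400
step 2 [1y] bond c/2=3/200: DF=(1993767/2000000 − 3/200·(0.991400))/(1+3/200) = 387/400 ≈ 0.967500
step 3 [1.5y] bond c/2=7/160: DF=(106547/100000 − 7/160·(0.991400+0.967500))/(1+7/160) = 9387/10000 ≈ 0.938700

1 1/2 4957/5000
2 1 387/400
3 3/2 9387/10000
s(1y) = (1/(387/400) − 1)/(1) = 13/387 ≈ 3.3592%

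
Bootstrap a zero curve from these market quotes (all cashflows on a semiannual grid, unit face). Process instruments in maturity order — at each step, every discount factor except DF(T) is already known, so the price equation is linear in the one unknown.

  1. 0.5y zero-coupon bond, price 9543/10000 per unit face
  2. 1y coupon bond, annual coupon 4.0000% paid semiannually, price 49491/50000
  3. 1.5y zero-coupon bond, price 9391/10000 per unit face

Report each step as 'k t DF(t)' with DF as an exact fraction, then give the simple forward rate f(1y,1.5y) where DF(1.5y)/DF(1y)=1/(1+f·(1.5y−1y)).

step 1 [0.5y] zero: DF = P = 9543/10000 ≈ 0.954300
step 2 [1y] bond c/2=1/50: DF=(49491/50000 − 1/50·(0.954300))/(1+1/50) = 9517/10000 ≈ 0.951700
step 3 [1.5y] zero: DF = P = 9391/10000 ≈ 0.939100

1 1/2 9543/10000
2 1 9517/10000
3 3/2 9391/10000
f(1y,1.5y) = ((9517/10000)/(9391/10000) − 1)/(1/2) = 252/9391 ≈ 2.6834%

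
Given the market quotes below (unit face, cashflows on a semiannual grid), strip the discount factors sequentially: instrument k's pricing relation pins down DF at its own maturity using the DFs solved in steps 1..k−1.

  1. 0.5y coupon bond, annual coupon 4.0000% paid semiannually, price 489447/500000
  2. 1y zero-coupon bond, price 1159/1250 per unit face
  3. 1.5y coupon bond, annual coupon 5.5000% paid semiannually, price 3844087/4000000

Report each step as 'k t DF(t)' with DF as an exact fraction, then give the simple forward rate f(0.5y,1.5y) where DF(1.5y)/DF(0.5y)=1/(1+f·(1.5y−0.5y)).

1 1/2 9597/10000
2 1 1159/1250
3 3/2 553/625
f(0.5y,1.5y) = ((9597/10000)/(553/625) − 1)/(1) = 107/1264 ≈ 8.4652%

step 1 [0.5y] bond c/2=1/50: DF=(489447/500000 − 1/50·(0))/(1+1/50) = 9597/10000 ≈ 0.959700
step 2 [1y] zero: DF = P = 1159/1250 ≈ 0.927200
step 3 [1.5y] bond c/2=11/400: DF=(3844087/4000000 − 11/400·(0.959700+0.927200))/(1+11/400) = 553/625 ≈ 0.884800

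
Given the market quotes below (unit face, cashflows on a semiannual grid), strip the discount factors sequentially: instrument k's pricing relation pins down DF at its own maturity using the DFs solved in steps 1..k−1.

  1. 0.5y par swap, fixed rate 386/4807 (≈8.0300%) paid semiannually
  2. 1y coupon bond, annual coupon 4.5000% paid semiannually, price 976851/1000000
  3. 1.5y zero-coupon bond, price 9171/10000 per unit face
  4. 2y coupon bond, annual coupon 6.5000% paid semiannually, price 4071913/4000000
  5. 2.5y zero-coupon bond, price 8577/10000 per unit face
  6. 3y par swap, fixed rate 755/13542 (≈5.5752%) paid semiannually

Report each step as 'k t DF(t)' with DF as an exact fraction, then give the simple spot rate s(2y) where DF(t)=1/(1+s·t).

1 1/2 4807/5000
2 1 4671/5000
3 3/2 9171/10000
4 2 4487/5000
5 5/2 8577/10000
6 3 849/1000
s(2y) = (1/(4487/5000) − 1)/(2) = 513/8974 ≈ 5.7165%

step 1 [0.5y] swap r/2=193/4807: DF=(1 − 193/4807·(0))/(1+193/4807) = 4807/5000 ≈ 0.961400
step 2 [1y] bond c/2=9/400: DF=(976851/1000000 − 9/400·(0.961400))/(1+9/400) = 4671/5000 ≈ 0.934200
step 3 [1.5y] zero: DF = P = 9171/10000 ≈ 0.917100
step 4 [2y] bond c/2=13/400: DF=(4071913/4000000 − 13/400·(0.961400+0.934200+0.917100))/(1+13/400) = 4487/5000 ≈ 0.897400
step 5 [2.5y] zero: DF = P = 8577/10000 ≈ 0.857700
step 6 [3y] swap r/2=755/27084: DF=(1 − 755/27084·(0.961400+0.934200+0.917100+0.897400+0.857700))/(1+755/27084) = 849/1000 ≈ 0.849000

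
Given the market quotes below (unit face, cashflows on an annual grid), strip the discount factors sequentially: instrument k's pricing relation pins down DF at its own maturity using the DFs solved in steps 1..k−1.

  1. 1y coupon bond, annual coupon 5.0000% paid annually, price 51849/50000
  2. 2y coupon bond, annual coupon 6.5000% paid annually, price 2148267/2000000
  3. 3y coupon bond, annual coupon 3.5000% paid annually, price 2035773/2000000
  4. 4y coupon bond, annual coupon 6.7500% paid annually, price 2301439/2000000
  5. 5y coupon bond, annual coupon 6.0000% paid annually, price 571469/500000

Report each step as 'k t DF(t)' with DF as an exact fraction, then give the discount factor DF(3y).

1 1 2469/2500
2 2 9483/10000
3 3 459/500
4 4 359/400
5 5 8659/10000
DF(3y) = 459/500 ≈ 0.918000

step 1 [1y] bond c/1=1/20: DF=(51849/50000 − 1/20·(0))/(1+1/20) = 2469/2500 ≈ 0.987600
step 2 [2y] bond c/1=13/200: DF=(2148267/2000000 − 13/200·(0.987600))/(1+13/200) = 9483/10000 ≈ 0.948300
step 3 [3y] bond c/1=7/200: DF=(2035773/2000000 − 7/200·(0.987600+0.948300))/(1+7/200) = 459/500 ≈ 0.918000
step 4 [4y] bond c/1=27/400: DF=(2301439/2000000 − 27/400·(0.987600+0.948300+0.918000))/(1+27/400) = 359/400 ≈ 0.897500
step 5 [5y] bond c/1=3/50: DF=(571469/500000 − 3/50·(0.987600+0.948300+0.918000+0.897500))/(1+3/50) = 8659/10000 ≈ 0.865900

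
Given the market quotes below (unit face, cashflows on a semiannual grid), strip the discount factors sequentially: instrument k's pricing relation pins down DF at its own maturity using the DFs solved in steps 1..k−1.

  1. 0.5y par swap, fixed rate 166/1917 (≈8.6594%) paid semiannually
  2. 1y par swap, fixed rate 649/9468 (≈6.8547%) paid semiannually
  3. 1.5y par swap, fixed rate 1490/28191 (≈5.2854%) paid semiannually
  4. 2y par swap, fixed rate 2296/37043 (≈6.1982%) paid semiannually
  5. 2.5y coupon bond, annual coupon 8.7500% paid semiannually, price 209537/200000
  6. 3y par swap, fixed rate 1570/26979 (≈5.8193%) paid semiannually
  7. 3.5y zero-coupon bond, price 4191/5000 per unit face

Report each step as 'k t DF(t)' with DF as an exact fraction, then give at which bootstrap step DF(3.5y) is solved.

1 1/2 1917/2000
2 1 9351/10000
3 3/2 1851/2000
4 2 2213/2500
5 5/2 1697/2000
6 3 843/1000
7 7/2 4191/5000
DF(3.5y) is solved at step 7

step 1 [0.5y] swap r/2=83/1917: DF=(1 − 83/1917·(0))/(1+83/1917) = 1917/2000 ≈ 0.958500
step 2 [1y] swap r/2=649/18936: DF=(1 − 649/18936·(0.958500))/(1+649/18936) = 9351/10000 ≈ 0.935100
step 3 [1.5y] swap r/2=745/28191: DF=(1 − 745/28191·(0.958500+0.935100))/(1+745/28191) = 1851/2000 ≈ 0.925500
step 4 [2y] swap r/2=1148/37043: DF=(1 − 1148/37043·(0.958500+0.935100+0.925500))/(1+1148/37043) = 2213/2500 ≈ 0.885200
step 5 [2.5y] bond c/2=7/160: DF=(209537/200000 − 7/160·(0.958500+0.935100+0.925500+0.885200))/(1+7/160) = 1697/2000 ≈ 0.848500
step 6 [3y] swap r/2=785/26979: DF=(1 − 785/26979·(0.958500+0.935100+0.925500+0.885200+0.848500))/(1+785/26979) = 843/1000 ≈ 0.843000
step 7 [3.5y] zero: DF = P = 4191/5000 ≈ 0.838200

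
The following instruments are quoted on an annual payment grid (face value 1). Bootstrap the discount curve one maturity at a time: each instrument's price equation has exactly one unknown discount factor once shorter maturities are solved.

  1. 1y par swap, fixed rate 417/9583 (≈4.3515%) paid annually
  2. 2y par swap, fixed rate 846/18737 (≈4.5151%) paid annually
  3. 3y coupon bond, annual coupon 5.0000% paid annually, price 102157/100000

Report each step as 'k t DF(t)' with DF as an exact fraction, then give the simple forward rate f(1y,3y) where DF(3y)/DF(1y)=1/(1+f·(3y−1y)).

step 1 [1y] swap r/1=417/9583: DF=(1 − 417/9583·(0))/(1+417/9583) = 9583/10000 ≈ 0.958300
step 2 [2y] swap r/1=846/18737: DF=(1 − 846/18737·(0.958300))/(1+846/18737) = 4577/5000 ≈ 0.915400
step 3 [3y] bond c/1=1/20: DF=(102157/100000 − 1/20·(0.958300+0.915400))/(1+1/20) = 8837/10000 ≈ 0.883700

1 1 9583/10000
2 2 4577/5000
3 3 8837/10000
f(1y,3y) = ((9583/10000)/(8837/10000) − 1)/(2) = 373/8837 ≈ 4.2209%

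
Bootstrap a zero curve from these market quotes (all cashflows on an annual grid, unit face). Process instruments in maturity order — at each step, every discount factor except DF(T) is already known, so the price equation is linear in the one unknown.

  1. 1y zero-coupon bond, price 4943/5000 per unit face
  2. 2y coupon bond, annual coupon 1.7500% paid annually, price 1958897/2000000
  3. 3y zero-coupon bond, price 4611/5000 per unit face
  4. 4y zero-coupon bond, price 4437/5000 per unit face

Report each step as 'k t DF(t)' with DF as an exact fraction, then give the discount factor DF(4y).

1 1 4943/5000
2 2 591/625
3 3 4611/5000
4 4 4437/5000
DF(4y) = 4437/5000 ≈ 0.887400

step 1 [1y] zero: DF = P = 4943/5000 ≈ 0.988600
step 2 [2y] bond c/1=7/400: DF=(1958897/2000000 − 7/400·(0.988600))/(1+7/400) = 591/625 ≈ 0.945600
step 3 [3y] zero: DF = P = 4611/5000 ≈ 0.922200
step 4 [4y] zero: DF = P = 4437/5000 ≈ 0.887400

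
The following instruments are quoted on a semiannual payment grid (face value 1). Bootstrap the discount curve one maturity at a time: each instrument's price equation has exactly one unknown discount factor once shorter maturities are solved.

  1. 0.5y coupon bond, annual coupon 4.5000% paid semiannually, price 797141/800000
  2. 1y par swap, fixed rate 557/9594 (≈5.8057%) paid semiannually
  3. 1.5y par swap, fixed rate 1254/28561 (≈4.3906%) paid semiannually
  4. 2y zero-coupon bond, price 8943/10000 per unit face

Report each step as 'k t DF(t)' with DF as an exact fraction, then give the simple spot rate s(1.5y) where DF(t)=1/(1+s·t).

step 1 [0.5y] bond c/2=9/400: DF=(797141/800000 − 9/400·(0))/(1+9/400) = 1949/2000 ≈ 0.974500
step 2 [1y] swap r/2=557/19188: DF=(1 − 557/19188·(0.974500))/(1+557/19188) = 9443/10000 ≈ 0.944300
step 3 [1.5y] swap r/2=627/28561: DF=(1 − 627/28561·(0.974500+0.944300))/(1+627/28561) = 9373/10000 ≈ 0.937300
step 4 [2y] zero: DF = P = 8943/10000 ≈ 0.894300

1 1/2 1949/2000
2 1 9443/10000
3 3/2 9373/10000
4 2 8943/10000
s(1.5y) = (1/(9373/10000) − 1)/(3/2) = 418/9373 ≈ 4.4596%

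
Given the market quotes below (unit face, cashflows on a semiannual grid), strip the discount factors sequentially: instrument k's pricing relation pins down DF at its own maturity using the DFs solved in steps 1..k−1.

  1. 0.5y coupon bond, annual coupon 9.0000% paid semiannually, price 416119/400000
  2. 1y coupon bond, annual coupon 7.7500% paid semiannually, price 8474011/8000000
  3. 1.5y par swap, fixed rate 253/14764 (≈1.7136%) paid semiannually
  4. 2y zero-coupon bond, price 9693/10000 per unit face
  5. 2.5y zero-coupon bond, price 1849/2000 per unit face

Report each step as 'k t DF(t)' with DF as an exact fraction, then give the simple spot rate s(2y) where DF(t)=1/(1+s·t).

1 1/2 1991/2000
2 1 4913/5000
3 3/2 9747/10000
4 2 9693/10000
5 5/2 1849/2000
s(2y) = (1/(9693/10000) − 1)/(2) = 307/19386 ≈ 1.5836%

step 1 [0.5y] bond c/2=9/200: DF=(416119/400000 − 9/200·(0))/(1+9/200) = 1991/2000 ≈ 0.995500
step 2 [1y] bond c/2=31/800: DF=(8474011/8000000 − 31/800·(0.995500))/(1+31/800) = 4913/5000 ≈ 0.982600
step 3 [1.5y] swap r/2=253/29528: DF=(1 − 253/29528·(0.995500+0.982600))/(1+253/29528) = 9747/10000 ≈ 0.974700
step 4 [2y] zero: DF = P = 9693/10000 ≈ 0.969300
step 5 [2.5y] zero: DF = P = 1849/2000 ≈ 0.924500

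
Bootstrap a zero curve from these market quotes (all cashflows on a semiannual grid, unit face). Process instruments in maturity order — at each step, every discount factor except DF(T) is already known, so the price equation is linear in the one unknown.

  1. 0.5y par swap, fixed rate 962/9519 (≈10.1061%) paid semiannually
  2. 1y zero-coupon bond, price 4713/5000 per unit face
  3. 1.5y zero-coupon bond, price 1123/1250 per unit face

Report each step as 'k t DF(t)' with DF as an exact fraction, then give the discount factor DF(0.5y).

1 1/2 9519/10000
2 1 4713/5000
3 3/2 1123/1250
DF(0.5y) = 9519/10000 ≈ 0.951900

step 1 [0.5y] swap r/2=481/9519: DF=(1 − 481/9519·(0))/(1+481/9519) = 9519/10000 ≈ 0.951900
step 2 [1y] zero: DF = P = 4713/5000 ≈ 0.942600
step 3 [1.5y] zero: DF = P = 1123/1250 ≈ 0.898400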